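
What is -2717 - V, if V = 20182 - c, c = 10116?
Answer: -12783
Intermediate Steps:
V = 10066 (V = 20182 - 1*10116 = 20182 - 10116 = 10066)
-2717 - V = -2717 - 1*10066 = -2717 - 10066 = -12783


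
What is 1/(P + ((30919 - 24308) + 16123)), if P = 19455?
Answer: 1/42189 ≈ 2.3703e-5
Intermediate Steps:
1/(P + ((30919 - 24308) + 16123)) = 1/(19455 + ((30919 - 24308) + 16123)) = 1/(19455 + (6611 + 16123)) = 1/(19455 + 22734) = 1/42189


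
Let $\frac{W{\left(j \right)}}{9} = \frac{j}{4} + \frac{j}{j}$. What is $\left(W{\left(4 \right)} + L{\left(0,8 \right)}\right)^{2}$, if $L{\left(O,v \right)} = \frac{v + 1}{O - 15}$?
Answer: $\frac{7569}{25} \approx 302.76$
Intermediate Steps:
$L{\left(O,v \right)} = \frac{1 + v}{-15 + O}$ ($L{\left(O,v \right)} = \frac{1 + v}{O - 15} = \frac{1 + v}{-15 + O}$)
$W{\left(j \right)} = 9 + \frac{9 j}{4}$ ($W{\left(j \right)} = 9 \left(\frac{j}{4} + \frac{j}{j}\right) = 9 \left(j \frac{1}{4} + 1\right) = 9 \left(\frac{j}{4} + 1\right) = 9 \left(1 + \frac{j}{4}\right) = 9 + \frac{9 j}{4}$)
$\left(W{\left(4 \right)} + L{\left(0,8 \right)}\right)^{2} = \left(\left(9 + \frac{9}{4} \cdot 4\right) + \frac{1 + 8}{-15 + 0}\right)^{2} = \left(\left(9 + 9\right) + \frac{1}{-15} \cdot 9\right)^{2} = \left(18 - \frac{3}{5}\right)^{2} = \left(\frac{87}{5}\right)^{2} = \frac{7569}{25}$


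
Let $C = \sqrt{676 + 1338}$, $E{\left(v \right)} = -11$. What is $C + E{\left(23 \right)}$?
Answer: $-11 + \sqrt{2014} \approx 33.878$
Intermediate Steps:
$C = \sqrt{2014} \approx 44.878$
$C + E{\left(23 \right)} = \sqrt{2014} - 11 = -11 + \sqrt{2014}$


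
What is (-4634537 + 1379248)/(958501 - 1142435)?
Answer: 3255289/183934 ≈ 17.698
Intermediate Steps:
(-4634537 + 1379248)/(958501 - 1142435) = -3255289/(-183934) = -3255289*(-1/183934) = 3255289/183934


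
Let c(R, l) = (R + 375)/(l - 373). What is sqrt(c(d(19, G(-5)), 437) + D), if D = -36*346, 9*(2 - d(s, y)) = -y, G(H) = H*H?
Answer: I*sqrt(7171238)/24 ≈ 111.58*I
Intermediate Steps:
G(H) = H**2
d(s, y) = 2 + y/9 (d(s, y) = 2 - (-1)*y/9 = 2 + y/9)
D = -12456
c(R, l) = (375 + R)/(-373 + l)
sqrt(c(d(19, G(-5)), 437) + D) = sqrt((375 + (2 + (1/9)*(-5)**2))/(-373 + 437) - 12456) = sqrt((375 + (2 + (1/9)*25))/64 - 12456) = sqrt((375 + (2 + 25/9))/64 - 12456) = sqrt((375 + 43/9)/64 - 12456) = sqrt((1/64)*(3418/9) - 12456) = sqrt(1709/288 - 12456) = sqrt(-3585619/288) = I*sqrt(7171238)/24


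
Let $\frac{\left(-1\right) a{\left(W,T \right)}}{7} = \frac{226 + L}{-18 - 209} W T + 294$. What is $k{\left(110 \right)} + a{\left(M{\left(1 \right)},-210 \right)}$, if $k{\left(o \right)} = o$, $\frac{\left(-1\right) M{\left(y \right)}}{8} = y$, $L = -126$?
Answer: $\frac{733804}{227} \approx 3232.6$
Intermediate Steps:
$M{\left(y \right)} = - 8 y$
$a{\left(W,T \right)} = -2058 + \frac{700 T W}{227}$ ($a{\left(W,T \right)} = - 7 \left(\frac{226 - 126}{-18 - 209} W T + 294\right) = - 7 \left(\frac{100}{-227} W T + 294\right) = - 7 \left(100 \left(- \frac{1}{227}\right) W T + 294\right) = - 7 \left(- \frac{100 W}{227} T + 294\right) = - 7 \left(- \frac{100 T W}{227} + 294\right) = - 7 \left(294 - \frac{100 T W}{227}\right) = -2058 + \frac{700 T W}{227}$)
$k{\left(110 \right)} + a{\left(M{\left(1 \right)},-210 \right)} = 110 - \left(2058 + \frac{147000 \left(\left(-8\right) 1\right)}{227}\right) = 110 - \left(2058 + \frac{147000}{227} \left(-8\right)\right) = 110 + \left(-2058 + \frac{1176000}{227}\right) = 110 + \frac{708834}{227} = \frac{733804}{227}$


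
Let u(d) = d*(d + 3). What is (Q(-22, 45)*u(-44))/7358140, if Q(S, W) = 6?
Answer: 2706/1839535 ≈ 0.0014710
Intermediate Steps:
u(d) = d*(3 + d)
(Q(-22, 45)*u(-44))/7358140 = (6*(-44*(3 - 44)))/7358140 = (6*(-44*(-41)))*(1/7358140) = (6*1804)*(1/7358140) = 10824*(1/7358140) = 2706/1839535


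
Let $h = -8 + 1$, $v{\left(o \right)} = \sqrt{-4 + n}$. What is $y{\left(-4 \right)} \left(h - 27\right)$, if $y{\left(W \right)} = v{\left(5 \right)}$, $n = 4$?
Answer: $0$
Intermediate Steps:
$v{\left(o \right)} = 0$ ($v{\left(o \right)} = \sqrt{-4 + 4} = \sqrt{0} = 0$)
$y{\left(W \right)} = 0$
$h = -7$
$y{\left(-4 \right)} \left(h - 27\right) = 0 \left(-7 - 27\right) = 0 \left(-34\right) = 0$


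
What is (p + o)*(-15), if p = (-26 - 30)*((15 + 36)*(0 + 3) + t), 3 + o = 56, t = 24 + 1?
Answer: 148725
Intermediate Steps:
t = 25
o = 53 (o = -3 + 56 = 53)
p = -9968 (p = (-26 - 30)*((15 + 36)*(0 + 3) + 25) = -56*(51*3 + 25) = -56*(153 + 25) = -56*178 = -9968)
(p + o)*(-15) = (-9968 + 53)*(-15) = -9915*(-15) = 148725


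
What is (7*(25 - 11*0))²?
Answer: 30625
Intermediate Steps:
(7*(25 - 11*0))² = (7*(25 + 0))² = (7*25)² = 175² = 30625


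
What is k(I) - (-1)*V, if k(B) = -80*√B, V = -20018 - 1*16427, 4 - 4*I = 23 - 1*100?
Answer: -36805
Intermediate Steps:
I = 81/4 (I = 1 - (23 - 1*100)/4 = 1 - (23 - 100)/4 = 1 - ¼*(-77) = 1 + 77/4 = 81/4 ≈ 20.250)
V = -36445 (V = -20018 - 16427 = -36445)
k(I) - (-1)*V = -80*√(81/4) - (-1)*(-36445) = -80*9/2 - 1*36445 = -360 - 36445 = -36805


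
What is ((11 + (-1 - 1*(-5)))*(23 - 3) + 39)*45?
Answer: 15255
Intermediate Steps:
((11 + (-1 - 1*(-5)))*(23 - 3) + 39)*45 = ((11 + (-1 + 5))*20 + 39)*45 = ((11 + 4)*20 + 39)*45 = (15*20 + 39)*45 = (300 + 39)*45 = 339*45 = 15255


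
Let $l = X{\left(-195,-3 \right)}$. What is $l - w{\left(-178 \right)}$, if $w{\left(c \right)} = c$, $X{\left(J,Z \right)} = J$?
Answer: $-17$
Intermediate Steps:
$l = -195$
$l - w{\left(-178 \right)} = -195 - -178 = -195 + 178 = -17$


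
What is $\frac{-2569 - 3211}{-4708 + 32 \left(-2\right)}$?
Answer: $\frac{1445}{1193} \approx 1.2112$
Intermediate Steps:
$\frac{-2569 - 3211}{-4708 + 32 \left(-2\right)} = - \frac{5780}{-4708 - 64} = - \frac{5780}{-4772} = \left(-5780\right) \left(- \frac{1}{4772}\right) = \frac{1445}{1193}$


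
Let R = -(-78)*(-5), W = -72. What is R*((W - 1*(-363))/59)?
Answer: -113490/59 ≈ -1923.6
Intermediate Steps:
R = -390 (R = -78*5 = -390)
R*((W - 1*(-363))/59) = -390*(-72 - 1*(-363))/59 = -390*(-72 + 363)/59 = -113490/59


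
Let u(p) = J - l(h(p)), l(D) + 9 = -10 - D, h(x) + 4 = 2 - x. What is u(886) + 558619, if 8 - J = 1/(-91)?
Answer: 50755979/91 ≈ 5.5776e+5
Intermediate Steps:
h(x) = -2 - x (h(x) = -4 + (2 - x) = -2 - x)
J = 729/91 (J = 8 - 1/(-91) = 8 - 1*(-1/91) = 8 + 1/91 = 729/91 ≈ 8.0110)
l(D) = -19 - D (l(D) = -9 + (-10 - D) = -19 - D)
u(p) = 2276/91 - p (u(p) = 729/91 - (-19 - (-2 - p)) = 729/91 - (-19 + (2 + p)) = 729/91 - (-17 + p) = 729/91 + (17 - p) = 2276/91 - p)
u(886) + 558619 = (2276/91 - 1*886) + 558619 = (2276/91 - 886) + 558619 = -78350/91 + 558619 = 50755979/91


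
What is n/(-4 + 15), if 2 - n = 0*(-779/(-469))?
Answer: 2/11 ≈ 0.18182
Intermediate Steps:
n = 2 (n = 2 - 0*(-779/(-469)) = 2 - 0*(-779*(-1/469)) = 2 - 0*779/469 = 2 - 1*0 = 2 + 0 = 2)
n/(-4 + 15) = 2/(-4 + 15) = 2/11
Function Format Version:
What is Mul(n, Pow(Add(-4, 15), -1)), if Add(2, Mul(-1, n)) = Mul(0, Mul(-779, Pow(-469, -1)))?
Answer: Rational(2, 11) ≈ 0.18182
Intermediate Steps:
n = 2 (n = Add(2, Mul(-1, Mul(0, Mul(-779, Pow(-469, -1))))) = Add(2, Mul(-1, Mul(0, Mul(-779, Rational(-1, 469))))) = Add(2, Mul(-1, Mul(0, Rational(779, 469)))) = Add(2, Mul(-1, 0)) = Add(2, 0) = 2)
Mul(n, Pow(Add(-4, 15), -1)) = Mul(2, Pow(Add(-4, 15), -1)) = Mul(2, Pow(11, -1)) = Mul(2, Rational(1, 11)) = Rational(2, 11)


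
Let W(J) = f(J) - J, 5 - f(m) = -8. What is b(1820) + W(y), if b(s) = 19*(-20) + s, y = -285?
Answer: 1738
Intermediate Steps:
f(m) = 13 (f(m) = 5 - 1*(-8) = 5 + 8 = 13)
b(s) = -380 + s
W(J) = 13 - J
b(1820) + W(y) = (-380 + 1820) + (13 - 1*(-285)) = 1440 + (13 + 285) = 1440 + 298 = 1738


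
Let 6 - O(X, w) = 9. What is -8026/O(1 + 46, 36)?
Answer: 8026/3 ≈ 2675.3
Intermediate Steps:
O(X, w) = -3 (O(X, w) = 6 - 1*9 = 6 - 9 = -3)
-8026/O(1 + 46, 36) = -8026/(-3) = -8026*(-⅓) = 8026/3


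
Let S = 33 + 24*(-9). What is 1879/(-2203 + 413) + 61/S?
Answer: -7427/5370 ≈ -1.3831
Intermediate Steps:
S = -183 (S = 33 - 216 = -183)
1879/(-2203 + 413) + 61/S = 1879/(-2203 + 413) + 61/(-183) = 1879/(-1790) + 61*(-1/183) = 1879*(-1/1790) - ⅓ = -1879/1790 - ⅓ = -7427/5370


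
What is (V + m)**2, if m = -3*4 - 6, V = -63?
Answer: 6561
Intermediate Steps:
m = -18 (m = -12 - 6 = -18)
(V + m)**2 = (-63 - 18)**2 = (-81)**2 = 6561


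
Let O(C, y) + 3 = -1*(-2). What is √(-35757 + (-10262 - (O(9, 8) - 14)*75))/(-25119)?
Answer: -I*√44894/25119 ≈ -0.0084351*I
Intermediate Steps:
O(C, y) = -1 (O(C, y) = -3 - 1*(-2) = -3 + 2 = -1)
√(-35757 + (-10262 - (O(9, 8) - 14)*75))/(-25119) = √(-35757 + (-10262 - (-1 - 14)*75))/(-25119) = √(-35757 + (-10262 - (-15)*75))*(-1/25119) = √(-35757 + (-10262 - 1*(-1125)))*(-1/25119) = √(-35757 + (-10262 + 1125))*(-1/25119) = √(-35757 - 9137)*(-1/25119) = √(-44894)*(-1/25119) = (I*√44894)*(-1/25119) = -I*√44894/25119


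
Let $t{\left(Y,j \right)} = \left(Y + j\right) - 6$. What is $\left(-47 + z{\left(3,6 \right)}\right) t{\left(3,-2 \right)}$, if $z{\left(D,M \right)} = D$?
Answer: $220$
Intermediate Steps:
$t{\left(Y,j \right)} = -6 + Y + j$
$\left(-47 + z{\left(3,6 \right)}\right) t{\left(3,-2 \right)} = \left(-47 + 3\right) \left(-6 + 3 - 2\right) = \left(-44\right) \left(-5\right) = 220$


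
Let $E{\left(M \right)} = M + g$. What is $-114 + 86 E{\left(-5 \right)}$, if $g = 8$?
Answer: $144$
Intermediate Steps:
$E{\left(M \right)} = 8 + M$ ($E{\left(M \right)} = M + 8 = 8 + M$)
$-114 + 86 E{\left(-5 \right)} = -114 + 86 \left(8 - 5\right) = -114 + 86 \cdot 3 = -114 + 258 = 144$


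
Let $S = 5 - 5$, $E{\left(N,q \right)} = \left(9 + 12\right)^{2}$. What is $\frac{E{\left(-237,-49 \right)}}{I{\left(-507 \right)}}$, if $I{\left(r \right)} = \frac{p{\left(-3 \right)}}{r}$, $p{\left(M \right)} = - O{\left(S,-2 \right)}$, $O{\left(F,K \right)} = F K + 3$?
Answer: $74529$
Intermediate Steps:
$E{\left(N,q \right)} = 441$ ($E{\left(N,q \right)} = 21^{2} = 441$)
$S = 0$
$O{\left(F,K \right)} = 3 + F K$
$p{\left(M \right)} = -3$ ($p{\left(M \right)} = - (3 + 0 \left(-2\right)) = - (3 + 0) = \left(-1\right) 3 = -3$)
$I{\left(r \right)} = - \frac{3}{r}$
$\frac{E{\left(-237,-49 \right)}}{I{\left(-507 \right)}} = \frac{441}{\left(-3\right) \frac{1}{-507}} = \frac{441}{\left(-3\right) \left(- \frac{1}{507}\right)} = 441 \frac{1}{\frac{1}{169}} = 441 \cdot 169 = 74529$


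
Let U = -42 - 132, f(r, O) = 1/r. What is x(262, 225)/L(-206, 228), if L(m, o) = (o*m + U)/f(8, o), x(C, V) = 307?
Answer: -307/377136 ≈ -0.00081403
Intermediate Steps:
U = -174
L(m, o) = -1392 + 8*m*o (L(m, o) = (o*m - 174)/(1/8) = (m*o - 174)/(1/8) = (-174 + m*o)*8 = -1392 + 8*m*o)
x(262, 225)/L(-206, 228) = 307/(-1392 + 8*(-206)*228) = 307/(-1392 - 375744) = 307/(-377136) = 307*(-1/377136) = -307/377136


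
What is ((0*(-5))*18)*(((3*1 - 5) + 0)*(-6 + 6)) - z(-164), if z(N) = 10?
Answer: -10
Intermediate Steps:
((0*(-5))*18)*(((3*1 - 5) + 0)*(-6 + 6)) - z(-164) = ((0*(-5))*18)*(((3*1 - 5) + 0)*(-6 + 6)) - 1*10 = (0*18)*(((3 - 5) + 0)*0) - 10 = 0*((-2 + 0)*0) - 10 = 0*(-2*0) - 10 = 0*0 - 10 = 0 - 10 = -10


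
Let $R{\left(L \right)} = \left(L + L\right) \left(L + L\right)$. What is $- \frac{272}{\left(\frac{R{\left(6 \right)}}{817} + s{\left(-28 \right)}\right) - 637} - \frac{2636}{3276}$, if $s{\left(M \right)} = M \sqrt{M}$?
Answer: $\frac{- 30150568 \sqrt{7} + 160866359 i}{819 \left(- 520285 i + 45752 \sqrt{7}\right)} \approx -0.39945 - 0.09427 i$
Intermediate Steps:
$s{\left(M \right)} = M^{\frac{3}{2}}$
$R{\left(L \right)} = 4 L^{2}$ ($R{\left(L \right)} = 2 L 2 L = 4 L^{2}$)
$- \frac{272}{\left(\frac{R{\left(6 \right)}}{817} + s{\left(-28 \right)}\right) - 637} - \frac{2636}{3276} = - \frac{272}{\left(\frac{4 \cdot 6^{2}}{817} + \left(-28\right)^{\frac{3}{2}}\right) - 637} - \frac{2636}{3276} = - \frac{272}{\left(4 \cdot 36 \cdot \frac{1}{817} - 56 i \sqrt{7}\right) - 637} - \frac{659}{819} = - \frac{272}{\left(144 \cdot \frac{1}{817} - 56 i \sqrt{7}\right) - 637} - \frac{659}{819} = - \frac{272}{\left(\frac{144}{817} - 56 i \sqrt{7}\right) - 637} - \frac{659}{819} = - \frac{272}{- \frac{520285}{817} - 56 i \sqrt{7}} - \frac{659}{819} = - \frac{659}{819} - \frac{272}{- \frac{520285}{817} - 56 i \sqrt{7}}$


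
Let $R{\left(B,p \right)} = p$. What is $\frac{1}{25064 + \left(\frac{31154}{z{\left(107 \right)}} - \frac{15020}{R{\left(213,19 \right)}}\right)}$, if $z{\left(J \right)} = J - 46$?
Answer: $\frac{1159}{28724882} \approx 4.0348 \cdot 10^{-5}$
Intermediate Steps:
$z{\left(J \right)} = -46 + J$ ($z{\left(J \right)} = J - 46 = -46 + J$)
$\frac{1}{25064 + \left(\frac{31154}{z{\left(107 \right)}} - \frac{15020}{R{\left(213,19 \right)}}\right)} = \frac{1}{25064 + \left(\frac{31154}{-46 + 107} - \frac{15020}{19}\right)} = \frac{1}{25064 + \left(\frac{31154}{61} - \frac{15020}{19}\right)} = \frac{1}{25064 - \frac{324294}{1159}} = \frac{1}{\frac{28724882}{1159}} = \frac{1159}{28724882}$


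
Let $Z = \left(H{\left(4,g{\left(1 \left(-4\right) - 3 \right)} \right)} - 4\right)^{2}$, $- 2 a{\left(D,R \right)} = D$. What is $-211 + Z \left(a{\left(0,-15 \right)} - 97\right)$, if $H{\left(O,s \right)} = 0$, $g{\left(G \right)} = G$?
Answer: $-1763$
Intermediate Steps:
$a{\left(D,R \right)} = - \frac{D}{2}$
$Z = 16$ ($Z = \left(0 - 4\right)^{2} = \left(-4\right)^{2} = 16$)
$-211 + Z \left(a{\left(0,-15 \right)} - 97\right) = -211 + 16 \left(\left(- \frac{1}{2}\right) 0 - 97\right) = -211 + 16 \left(0 - 97\right) = -211 + 16 \left(-97\right) = -211 - 1552 = -1763$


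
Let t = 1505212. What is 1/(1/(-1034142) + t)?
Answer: 1034142/1556602948103 ≈ 6.6436e-7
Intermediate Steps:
1/(1/(-1034142) + t) = 1/(1/(-1034142) + 1505212) = 1/(-1/1034142 + 1505212) = 1/(1556602948103/1034142) = 1034142/1556602948103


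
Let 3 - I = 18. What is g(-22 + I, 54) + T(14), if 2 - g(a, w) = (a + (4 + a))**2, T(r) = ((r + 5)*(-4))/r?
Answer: -34324/7 ≈ -4903.4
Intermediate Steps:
I = -15 (I = 3 - 1*18 = 3 - 18 = -15)
T(r) = (-20 - 4*r)/r (T(r) = ((5 + r)*(-4))/r = (-20 - 4*r)/r)
g(a, w) = 2 - (4 + 2*a)**2 (g(a, w) = 2 - (a + (4 + a))**2 = 2 - (4 + 2*a)**2)
g(-22 + I, 54) + T(14) = (2 - 4*(2 + (-22 - 15))**2) + (-4 - 20/14) = (2 - 4*(2 - 37)**2) + (-4 - 20*1/14) = (2 - 4*(-35)**2) + (-4 - 10/7) = (2 - 4*1225) - 38/7 = (2 - 4900) - 38/7 = -4898 - 38/7 = -34324/7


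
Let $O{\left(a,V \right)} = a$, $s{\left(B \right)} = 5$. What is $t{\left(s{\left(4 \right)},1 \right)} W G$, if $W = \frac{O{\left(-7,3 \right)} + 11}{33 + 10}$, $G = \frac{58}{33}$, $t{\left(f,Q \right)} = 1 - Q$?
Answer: $0$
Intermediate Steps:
$G = \frac{58}{33}$ ($G = 58 \cdot \frac{1}{33} = \frac{58}{33} \approx 1.7576$)
$W = \frac{4}{43}$ ($W = \frac{-7 + 11}{33 + 10} = \frac{4}{43} \approx 0.093023$)
$t{\left(s{\left(4 \right)},1 \right)} W G = \left(1 - 1\right) \frac{4}{43} \cdot \frac{58}{33} = 0 \cdot \frac{4}{43} \cdot \frac{58}{33} = 0 \cdot \frac{58}{33} = 0$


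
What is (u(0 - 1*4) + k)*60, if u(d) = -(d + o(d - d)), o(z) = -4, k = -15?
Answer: -420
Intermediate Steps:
u(d) = 4 - d (u(d) = -(d - 4) = -(-4 + d) = 4 - d)
(u(0 - 1*4) + k)*60 = ((4 - (0 - 1*4)) - 15)*60 = ((4 - (0 - 4)) - 15)*60 = ((4 - 1*(-4)) - 15)*60 = ((4 + 4) - 15)*60 = (8 - 15)*60 = -7*60 = -420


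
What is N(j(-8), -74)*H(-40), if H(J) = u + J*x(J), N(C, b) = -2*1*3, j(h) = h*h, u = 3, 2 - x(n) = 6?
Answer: -978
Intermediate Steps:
x(n) = -4 (x(n) = 2 - 1*6 = 2 - 6 = -4)
j(h) = h**2
N(C, b) = -6 (N(C, b) = -2*3 = -6)
H(J) = 3 - 4*J (H(J) = 3 + J*(-4) = 3 - 4*J)
N(j(-8), -74)*H(-40) = -6*(3 - 4*(-40)) = -6*(3 + 160) = -6*163 = -978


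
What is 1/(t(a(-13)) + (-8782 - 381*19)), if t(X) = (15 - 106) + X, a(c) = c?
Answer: -1/16125 ≈ -6.2015e-5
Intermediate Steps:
t(X) = -91 + X
1/(t(a(-13)) + (-8782 - 381*19)) = 1/((-91 - 13) + (-8782 - 381*19)) = 1/(-104 + (-8782 - 7239)) = 1/(-104 - 16021) = 1/(-16125) = -1/16125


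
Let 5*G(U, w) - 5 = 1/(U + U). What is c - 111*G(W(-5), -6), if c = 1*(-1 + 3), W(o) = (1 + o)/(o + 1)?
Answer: -1201/10 ≈ -120.10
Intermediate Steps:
W(o) = 1 (W(o) = (1 + o)/(1 + o) = 1)
G(U, w) = 1 + 1/(10*U) (G(U, w) = 1 + 1/(5*(U + U)) = 1 + 1/(5*((2*U))) = 1 + (1/(2*U))/5 = 1 + 1/(10*U))
c = 2 (c = 1*2 = 2)
c - 111*G(W(-5), -6) = 2 - 111*(⅒ + 1)/1 = 2 - 111*11/10 = 2 - 1221/10 = -1201/10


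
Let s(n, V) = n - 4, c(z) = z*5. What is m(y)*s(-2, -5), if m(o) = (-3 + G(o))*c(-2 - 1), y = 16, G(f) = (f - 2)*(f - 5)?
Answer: 13590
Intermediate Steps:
c(z) = 5*z
G(f) = (-5 + f)*(-2 + f) (G(f) = (-2 + f)*(-5 + f) = (-5 + f)*(-2 + f))
s(n, V) = -4 + n
m(o) = -105 - 15*o² + 105*o (m(o) = (-3 + (10 + o² - 7*o))*(5*(-2 - 1)) = (7 + o² - 7*o)*(5*(-3)) = (7 + o² - 7*o)*(-15) = -105 - 15*o² + 105*o)
m(y)*s(-2, -5) = (-105 - 15*16² + 105*16)*(-4 - 2) = (-105 - 15*256 + 1680)*(-6) = (-105 - 3840 + 1680)*(-6) = -2265*(-6) = 13590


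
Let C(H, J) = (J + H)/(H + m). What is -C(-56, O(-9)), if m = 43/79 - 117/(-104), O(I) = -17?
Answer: -46136/34337 ≈ -1.3436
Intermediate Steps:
m = 1055/632 (m = 43*(1/79) - 117*(-1/104) = 43/79 + 9/8 = 1055/632 ≈ 1.6693)
C(H, J) = (H + J)/(1055/632 + H) (C(H, J) = (J + H)/(H + 1055/632) = (H + J)/(1055/632 + H))
-C(-56, O(-9)) = -632*(-56 - 17)/(1055 + 632*(-56)) = -632*(-73)/(1055 - 35392) = -632*(-73)/(-34337) = -632*(-1)*(-73)/34337 = -1*46136/34337 = -46136/34337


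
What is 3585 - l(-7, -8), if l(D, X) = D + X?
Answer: 3600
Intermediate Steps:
3585 - l(-7, -8) = 3585 - (-7 - 8) = 3585 - 1*(-15) = 3585 + 15 = 3600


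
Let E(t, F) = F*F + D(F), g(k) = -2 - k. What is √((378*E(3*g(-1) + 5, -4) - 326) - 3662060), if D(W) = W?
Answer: 35*I*√2986 ≈ 1912.6*I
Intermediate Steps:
E(t, F) = F + F² (E(t, F) = F*F + F = F² + F = F + F²)
√((378*E(3*g(-1) + 5, -4) - 326) - 3662060) = √((378*(-4*(1 - 4)) - 326) - 3662060) = √((378*(-4*(-3)) - 326) - 3662060) = √((378*12 - 326) - 3662060) = √((4536 - 326) - 3662060) = √(4210 - 3662060) = √(-3657850) = 35*I*√2986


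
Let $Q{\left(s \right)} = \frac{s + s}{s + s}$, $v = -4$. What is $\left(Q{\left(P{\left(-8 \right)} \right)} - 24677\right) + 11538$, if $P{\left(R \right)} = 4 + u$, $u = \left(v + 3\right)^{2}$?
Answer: $-13138$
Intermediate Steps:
$u = 1$ ($u = \left(-4 + 3\right)^{2} = \left(-1\right)^{2} = 1$)
$P{\left(R \right)} = 5$ ($P{\left(R \right)} = 4 + 1 = 5$)
$Q{\left(s \right)} = 1$ ($Q{\left(s \right)} = \frac{2 s}{2 s} = 2 s \frac{1}{2 s} = 1$)
$\left(Q{\left(P{\left(-8 \right)} \right)} - 24677\right) + 11538 = \left(1 - 24677\right) + 11538 = -24676 + 11538 = -13138$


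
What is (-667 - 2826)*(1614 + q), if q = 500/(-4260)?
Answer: -1200743201/213 ≈ -5.6373e+6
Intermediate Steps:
q = -25/213 (q = 500*(-1/4260) = -25/213 ≈ -0.11737)
(-667 - 2826)*(1614 + q) = (-667 - 2826)*(1614 - 25/213) = -3493*343757/213 = -1200743201/213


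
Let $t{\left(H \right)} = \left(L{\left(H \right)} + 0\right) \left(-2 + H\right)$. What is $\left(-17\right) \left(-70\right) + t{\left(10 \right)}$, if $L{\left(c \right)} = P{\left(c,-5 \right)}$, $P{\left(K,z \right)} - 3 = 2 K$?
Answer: $1374$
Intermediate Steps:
$P{\left(K,z \right)} = 3 + 2 K$
$L{\left(c \right)} = 3 + 2 c$
$t{\left(H \right)} = \left(-2 + H\right) \left(3 + 2 H\right)$ ($t{\left(H \right)} = \left(\left(3 + 2 H\right) + 0\right) \left(-2 + H\right) = \left(3 + 2 H\right) \left(-2 + H\right) = \left(-2 + H\right) \left(3 + 2 H\right)$)
$\left(-17\right) \left(-70\right) + t{\left(10 \right)} = \left(-17\right) \left(-70\right) + \left(-2 + 10\right) \left(3 + 2 \cdot 10\right) = 1190 + 8 \left(3 + 20\right) = 1190 + 8 \cdot 23 = 1190 + 184 = 1374$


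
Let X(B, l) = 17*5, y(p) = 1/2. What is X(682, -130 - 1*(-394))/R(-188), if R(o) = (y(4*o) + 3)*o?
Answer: -85/658 ≈ -0.12918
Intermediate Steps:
y(p) = ½
R(o) = 7*o/2 (R(o) = (½ + 3)*o = 7*o/2)
X(B, l) = 85
X(682, -130 - 1*(-394))/R(-188) = 85/(((7/2)*(-188))) = 85/(-658) = 85*(-1/658) = -85/658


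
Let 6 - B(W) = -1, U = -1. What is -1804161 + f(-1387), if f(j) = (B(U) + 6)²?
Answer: -1803992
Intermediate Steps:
B(W) = 7 (B(W) = 6 - 1*(-1) = 6 + 1 = 7)
f(j) = 169 (f(j) = (7 + 6)² = 13² = 169)
-1804161 + f(-1387) = -1804161 + 169 = -1803992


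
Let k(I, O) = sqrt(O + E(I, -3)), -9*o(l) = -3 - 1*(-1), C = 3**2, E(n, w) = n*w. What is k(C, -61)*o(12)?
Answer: 4*I*sqrt(22)/9 ≈ 2.0846*I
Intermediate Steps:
C = 9
o(l) = 2/9 (o(l) = -(-3 - 1*(-1))/9 = -(-3 + 1)/9 = -1/9*(-2) = 2/9)
k(I, O) = sqrt(O - 3*I) (k(I, O) = sqrt(O + I*(-3)) = sqrt(O - 3*I))
k(C, -61)*o(12) = sqrt(-61 - 3*9)*(2/9) = sqrt(-61 - 27)*(2/9) = sqrt(-88)*(2/9) = (2*I*sqrt(22))*(2/9) = 4*I*sqrt(22)/9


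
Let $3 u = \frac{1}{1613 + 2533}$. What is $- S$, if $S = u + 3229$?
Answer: $- \frac{40162303}{12438} \approx -3229.0$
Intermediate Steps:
$u = \frac{1}{12438}$ ($u = \frac{1}{3 \left(1613 + 2533\right)} = \frac{1}{3 \cdot 4146} = \frac{1}{3} \cdot \frac{1}{4146} = \frac{1}{12438} \approx 8.0399 \cdot 10^{-5}$)
$S = \frac{40162303}{12438}$ ($S = \frac{1}{12438} + 3229 = \frac{40162303}{12438} \approx 3229.0$)
$- S = \left(-1\right) \frac{40162303}{12438} = - \frac{40162303}{12438}$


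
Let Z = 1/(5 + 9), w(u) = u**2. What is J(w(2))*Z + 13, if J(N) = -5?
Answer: 177/14 ≈ 12.643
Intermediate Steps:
Z = 1/14 ≈ 0.071429
J(w(2))*Z + 13 = -5*1/14 + 13 = -5/14 + 13 = 177/14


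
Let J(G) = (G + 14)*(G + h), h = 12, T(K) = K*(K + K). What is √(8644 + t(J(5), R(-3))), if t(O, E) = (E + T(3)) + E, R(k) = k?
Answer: 4*√541 ≈ 93.038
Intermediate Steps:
T(K) = 2*K² (T(K) = K*(2*K) = 2*K²)
J(G) = (12 + G)*(14 + G) (J(G) = (G + 14)*(G + 12) = (14 + G)*(12 + G) = (12 + G)*(14 + G))
t(O, E) = 18 + 2*E (t(O, E) = (E + 2*3²) + E = (E + 2*9) + E = (E + 18) + E = (18 + E) + E = 18 + 2*E)
√(8644 + t(J(5), R(-3))) = √(8644 + (18 + 2*(-3))) = √(8644 + (18 - 6)) = √(8644 + 12) = √8656 = 4*√541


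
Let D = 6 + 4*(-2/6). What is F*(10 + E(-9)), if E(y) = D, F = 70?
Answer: 3080/3 ≈ 1026.7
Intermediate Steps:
D = 14/3 (D = 6 + 4*(-2*1/6) = 6 + 4*(-1/3) = 6 - 4/3 = 14/3 ≈ 4.6667)
E(y) = 14/3
F*(10 + E(-9)) = 70*(10 + 14/3) = 70*(44/3) = 3080/3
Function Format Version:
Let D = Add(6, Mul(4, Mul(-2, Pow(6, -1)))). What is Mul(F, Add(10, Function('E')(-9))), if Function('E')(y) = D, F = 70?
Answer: Rational(3080, 3) ≈ 1026.7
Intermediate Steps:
D = Rational(14, 3) (D = Add(6, Mul(4, Mul(-2, Rational(1, 6)))) = Add(6, Mul(4, Rational(-1, 3))) = Add(6, Rational(-4, 3)) = Rational(14, 3) ≈ 4.6667)
Function('E')(y) = Rational(14, 3)
Mul(F, Add(10, Function('E')(-9))) = Mul(70, Add(10, Rational(14, 3))) = Mul(70, Rational(44, 3)) = Rational(3080, 3)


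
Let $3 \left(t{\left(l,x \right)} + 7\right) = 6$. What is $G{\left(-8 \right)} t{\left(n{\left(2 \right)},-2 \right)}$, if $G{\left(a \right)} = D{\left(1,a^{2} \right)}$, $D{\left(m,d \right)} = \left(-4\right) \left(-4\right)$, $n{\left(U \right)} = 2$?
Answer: $-80$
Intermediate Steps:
$t{\left(l,x \right)} = -5$ ($t{\left(l,x \right)} = -7 + \frac{1}{3} \cdot 6 = -7 + 2 = -5$)
$D{\left(m,d \right)} = 16$
$G{\left(a \right)} = 16$
$G{\left(-8 \right)} t{\left(n{\left(2 \right)},-2 \right)} = 16 \left(-5\right) = -80$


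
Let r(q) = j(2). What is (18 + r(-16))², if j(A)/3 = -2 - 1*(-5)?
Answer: 729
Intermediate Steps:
j(A) = 9 (j(A) = 3*(-2 - 1*(-5)) = 3*(-2 + 5) = 3*3 = 9)
r(q) = 9
(18 + r(-16))² = (18 + 9)² = 27² = 729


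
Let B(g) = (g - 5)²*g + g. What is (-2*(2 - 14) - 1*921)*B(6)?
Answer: -10764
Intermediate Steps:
B(g) = g + g*(-5 + g)² (B(g) = (-5 + g)²*g + g = g*(-5 + g)² + g = g + g*(-5 + g)²)
(-2*(2 - 14) - 1*921)*B(6) = (-2*(2 - 14) - 1*921)*(6*(1 + (-5 + 6)²)) = (-2*(-12) - 921)*(6*(1 + 1²)) = (24 - 921)*(6*(1 + 1)) = -5382*2 = -897*12 = -10764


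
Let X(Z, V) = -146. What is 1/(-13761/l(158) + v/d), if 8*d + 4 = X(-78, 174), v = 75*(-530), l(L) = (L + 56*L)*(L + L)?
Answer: 948632/2011095253 ≈ 0.00047170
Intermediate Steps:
l(L) = 114*L² (l(L) = (57*L)*(2*L) = 114*L²)
v = -39750
d = -75/4 (d = -½ + (⅛)*(-146) = -½ - 73/4 = -75/4 ≈ -18.750)
1/(-13761/l(158) + v/d) = 1/(-13761/(114*158²) - 39750/(-75/4)) = 1/(-13761/(114*24964) - 39750*(-4/75)) = 1/(-13761/2845896 + 2120) = 1/(-13761*1/2845896 + 2120) = 1/(-4587/948632 + 2120) = 1/(2011095253/948632) = 948632/2011095253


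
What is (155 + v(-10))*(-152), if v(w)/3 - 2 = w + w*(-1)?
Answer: -24472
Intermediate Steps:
v(w) = 6 (v(w) = 6 + 3*(w + w*(-1)) = 6 + 3*(w - w) = 6 + 3*0 = 6 + 0 = 6)
(155 + v(-10))*(-152) = (155 + 6)*(-152) = 161*(-152) = -24472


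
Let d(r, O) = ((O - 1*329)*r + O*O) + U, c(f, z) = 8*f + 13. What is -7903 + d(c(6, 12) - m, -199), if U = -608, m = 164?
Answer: 85474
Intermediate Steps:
c(f, z) = 13 + 8*f
d(r, O) = -608 + O**2 + r*(-329 + O) (d(r, O) = ((O - 1*329)*r + O*O) - 608 = ((O - 329)*r + O**2) - 608 = ((-329 + O)*r + O**2) - 608 = (r*(-329 + O) + O**2) - 608 = (O**2 + r*(-329 + O)) - 608 = -608 + O**2 + r*(-329 + O))
-7903 + d(c(6, 12) - m, -199) = -7903 + (-608 + (-199)**2 - 329*((13 + 8*6) - 1*164) - 199*((13 + 8*6) - 1*164)) = -7903 + (-608 + 39601 - 329*((13 + 48) - 164) - 199*((13 + 48) - 164)) = -7903 + (-608 + 39601 - 329*(61 - 164) - 199*(61 - 164)) = -7903 + (-608 + 39601 - 329*(-103) - 199*(-103)) = -7903 + (-608 + 39601 + 33887 + 20497) = -7903 + 93377 = 85474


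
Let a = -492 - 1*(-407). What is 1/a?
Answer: -1/85 ≈ -0.011765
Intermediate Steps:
a = -85 (a = -492 + 407 = -85)
1/a = 1/(-85) = -1/85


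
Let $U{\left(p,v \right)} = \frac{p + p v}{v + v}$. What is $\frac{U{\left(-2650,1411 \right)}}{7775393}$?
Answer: $- \frac{1870900}{10971079523} \approx -0.00017053$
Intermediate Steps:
$U{\left(p,v \right)} = \frac{p + p v}{2 v}$
$\frac{U{\left(-2650,1411 \right)}}{7775393} = \frac{\frac{1}{2} \left(-2650\right) \frac{1}{1411} \left(1 + 1411\right)}{7775393} = \frac{1}{2} \left(-2650\right) \frac{1}{1411} \cdot 1412 \cdot \frac{1}{7775393} = \left(- \frac{1870900}{1411}\right) \frac{1}{7775393} = - \frac{1870900}{10971079523}$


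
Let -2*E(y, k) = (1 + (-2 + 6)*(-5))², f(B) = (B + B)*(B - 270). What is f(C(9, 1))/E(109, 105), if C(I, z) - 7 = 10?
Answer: 17204/361 ≈ 47.656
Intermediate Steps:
C(I, z) = 17 (C(I, z) = 7 + 10 = 17)
f(B) = 2*B*(-270 + B) (f(B) = (2*B)*(-270 + B) = 2*B*(-270 + B))
E(y, k) = -361/2 (E(y, k) = -(1 + (-2 + 6)*(-5))²/2 = -(1 + 4*(-5))²/2 = -(1 - 20)²/2 = -½*(-19)² = -½*361 = -361/2)
f(C(9, 1))/E(109, 105) = (2*17*(-270 + 17))/(-361/2) = (2*17*(-253))*(-2/361) = -8602*(-2/361) = 17204/361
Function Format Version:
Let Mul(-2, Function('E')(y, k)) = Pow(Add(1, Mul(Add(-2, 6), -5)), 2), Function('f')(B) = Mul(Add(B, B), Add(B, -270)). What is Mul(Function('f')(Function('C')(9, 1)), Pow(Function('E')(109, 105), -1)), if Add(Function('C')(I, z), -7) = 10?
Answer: Rational(17204, 361) ≈ 47.656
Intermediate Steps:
Function('C')(I, z) = 17 (Function('C')(I, z) = Add(7, 10) = 17)
Function('f')(B) = Mul(2, B, Add(-270, B)) (Function('f')(B) = Mul(Mul(2, B), Add(-270, B)) = Mul(2, B, Add(-270, B)))
Function('E')(y, k) = Rational(-361, 2) (Function('E')(y, k) = Mul(Rational(-1, 2), Pow(Add(1, Mul(Add(-2, 6), -5)), 2)) = Mul(Rational(-1, 2), Pow(Add(1, Mul(4, -5)), 2)) = Mul(Rational(-1, 2), Pow(Add(1, -20), 2)) = Mul(Rational(-1, 2), Pow(-19, 2)) = Mul(Rational(-1, 2), 361) = Rational(-361, 2))
Mul(Function('f')(Function('C')(9, 1)), Pow(Function('E')(109, 105), -1)) = Mul(Mul(2, 17, Add(-270, 17)), Pow(Rational(-361, 2), -1)) = Mul(Mul(2, 17, -253), Rational(-2, 361)) = Mul(-8602, Rational(-2, 361)) = Rational(17204, 361)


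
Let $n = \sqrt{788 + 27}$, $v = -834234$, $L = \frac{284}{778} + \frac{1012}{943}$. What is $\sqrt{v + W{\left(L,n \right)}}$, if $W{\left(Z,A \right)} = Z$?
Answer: $\frac{6 i \sqrt{5894562169902}}{15949} \approx 913.36 i$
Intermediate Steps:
$L = \frac{22938}{15949}$ ($L = 284 \cdot \frac{1}{778} + 1012 \cdot \frac{1}{943} = \frac{142}{389} + \frac{44}{41} = \frac{22938}{15949} \approx 1.4382$)
$n = \sqrt{815} \approx 28.548$
$\sqrt{v + W{\left(L,n \right)}} = \sqrt{-834234 + \frac{22938}{15949}} = \sqrt{- \frac{13305175128}{15949}} = \frac{6 i \sqrt{5894562169902}}{15949}$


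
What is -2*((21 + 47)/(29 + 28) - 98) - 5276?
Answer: -289696/57 ≈ -5082.4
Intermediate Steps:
-2*((21 + 47)/(29 + 28) - 98) - 5276 = -2*(68/57 - 98) - 5276 = -2*(-5518/57) - 5276 = 11036/57 - 5276 = -289696/57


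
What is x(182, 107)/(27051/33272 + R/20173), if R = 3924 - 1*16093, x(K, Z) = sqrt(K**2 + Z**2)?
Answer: 19464685624*sqrt(53)/140812855 ≈ 1006.3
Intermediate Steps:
R = -12169 (R = 3924 - 16093 = -12169)
x(182, 107)/(27051/33272 + R/20173) = sqrt(182**2 + 107**2)/(27051/33272 - 12169/20173) = sqrt(33124 + 11449)/(27051*(1/33272) - 12169*1/20173) = sqrt(44573)/(27051/33272 - 12169/20173) = (29*sqrt(53))/(140812855/671196056) = (29*sqrt(53))*(671196056/140812855) = 19464685624*sqrt(53)/140812855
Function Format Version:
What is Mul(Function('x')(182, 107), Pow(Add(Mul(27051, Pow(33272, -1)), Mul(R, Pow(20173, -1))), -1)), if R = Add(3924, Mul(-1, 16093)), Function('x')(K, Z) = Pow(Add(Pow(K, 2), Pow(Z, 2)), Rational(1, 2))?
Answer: Mul(Rational(19464685624, 140812855), Pow(53, Rational(1, 2))) ≈ 1006.3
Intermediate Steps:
R = -12169 (R = Add(3924, -16093) = -12169)
Mul(Function('x')(182, 107), Pow(Add(Mul(27051, Pow(33272, -1)), Mul(R, Pow(20173, -1))), -1)) = Mul(Pow(Add(Pow(182, 2), Pow(107, 2)), Rational(1, 2)), Pow(Add(Mul(27051, Pow(33272, -1)), Mul(-12169, Pow(20173, -1))), -1)) = Mul(Pow(Add(33124, 11449), Rational(1, 2)), Pow(Add(Mul(27051, Rational(1, 33272)), Mul(-12169, Rational(1, 20173))), -1)) = Mul(Pow(44573, Rational(1, 2)), Pow(Add(Rational(27051, 33272), Rational(-12169, 20173)), -1)) = Mul(Mul(29, Pow(53, Rational(1, 2))), Pow(Rational(140812855, 671196056), -1)) = Mul(Mul(29, Pow(53, Rational(1, 2))), Rational(671196056, 140812855)) = Mul(Rational(19464685624, 140812855), Pow(53, Rational(1, 2)))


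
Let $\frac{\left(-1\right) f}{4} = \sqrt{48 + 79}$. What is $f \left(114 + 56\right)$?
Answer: $- 680 \sqrt{127} \approx -7663.2$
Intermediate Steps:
$f = - 4 \sqrt{127}$ ($f = - 4 \sqrt{48 + 79} = - 4 \sqrt{127} \approx -45.078$)
$f \left(114 + 56\right) = - 4 \sqrt{127} \left(114 + 56\right) = - 4 \sqrt{127} \cdot 170 = - 680 \sqrt{127}$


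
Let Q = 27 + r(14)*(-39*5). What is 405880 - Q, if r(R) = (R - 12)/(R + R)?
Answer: 5682137/14 ≈ 4.0587e+5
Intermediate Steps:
r(R) = (-12 + R)/(2*R) (r(R) = (-12 + R)/((2*R)) = (-12 + R)*(1/(2*R)) = (-12 + R)/(2*R))
Q = 183/14 (Q = 27 + ((½)*(-12 + 14)/14)*(-39*5) = 27 + ((½)*(1/14)*2)*(-195) = 27 + (1/14)*(-195) = 27 - 195/14 = 183/14 ≈ 13.071)
405880 - Q = 405880 - 1*183/14 = 405880 - 183/14 = 5682137/14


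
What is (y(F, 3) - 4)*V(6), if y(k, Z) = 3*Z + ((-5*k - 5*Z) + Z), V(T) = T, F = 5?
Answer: -192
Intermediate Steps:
y(k, Z) = -Z - 5*k (y(k, Z) = 3*Z + ((-5*Z - 5*k) + Z) = 3*Z + (-5*k - 4*Z) = -Z - 5*k)
(y(F, 3) - 4)*V(6) = ((-1*3 - 5*5) - 4)*6 = ((-3 - 25) - 4)*6 = (-28 - 4)*6 = -32*6 = -192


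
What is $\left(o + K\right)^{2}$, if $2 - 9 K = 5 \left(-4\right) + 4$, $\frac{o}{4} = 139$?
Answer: $311364$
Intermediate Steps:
$o = 556$ ($o = 4 \cdot 139 = 556$)
$K = 2$ ($K = \frac{2}{9} - \frac{5 \left(-4\right) + 4}{9} = \frac{2}{9} - \frac{-20 + 4}{9} = \frac{2}{9} - - \frac{16}{9} = \frac{2}{9} + \frac{16}{9} = 2$)
$\left(o + K\right)^{2} = \left(556 + 2\right)^{2} = 558^{2} = 311364$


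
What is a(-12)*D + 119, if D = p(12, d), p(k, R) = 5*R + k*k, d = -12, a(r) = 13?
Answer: 1211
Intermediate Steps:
p(k, R) = k² + 5*R (p(k, R) = 5*R + k² = k² + 5*R)
D = 84 (D = 12² + 5*(-12) = 144 - 60 = 84)
a(-12)*D + 119 = 13*84 + 119 = 1092 + 119 = 1211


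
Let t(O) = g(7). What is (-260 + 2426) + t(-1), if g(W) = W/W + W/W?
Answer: 2168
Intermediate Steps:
g(W) = 2 (g(W) = 1 + 1 = 2)
t(O) = 2
(-260 + 2426) + t(-1) = (-260 + 2426) + 2 = 2166 + 2 = 2168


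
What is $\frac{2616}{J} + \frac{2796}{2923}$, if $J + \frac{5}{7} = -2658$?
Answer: $- \frac{40260}{1470269} \approx -0.027383$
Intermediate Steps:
$J = - \frac{18611}{7}$ ($J = - \frac{5}{7} - 2658 = - \frac{18611}{7} \approx -2658.7$)
$\frac{2616}{J} + \frac{2796}{2923} = \frac{2616}{- \frac{18611}{7}} + \frac{2796}{2923} = 2616 \left(- \frac{7}{18611}\right) + 2796 \cdot \frac{1}{2923} = - \frac{18312}{18611} + \frac{2796}{2923} = - \frac{40260}{1470269}$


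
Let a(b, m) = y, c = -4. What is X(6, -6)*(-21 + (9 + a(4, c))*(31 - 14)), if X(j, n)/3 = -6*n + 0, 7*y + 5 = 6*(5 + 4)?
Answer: 27108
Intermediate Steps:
y = 7 (y = -5/7 + (6*(5 + 4))/7 = -5/7 + (6*9)/7 = -5/7 + (⅐)*54 = -5/7 + 54/7 = 7)
X(j, n) = -18*n (X(j, n) = 3*(-6*n + 0) = 3*(-6*n) = -18*n)
a(b, m) = 7
X(6, -6)*(-21 + (9 + a(4, c))*(31 - 14)) = (-18*(-6))*(-21 + (9 + 7)*(31 - 14)) = 108*(-21 + 16*17) = 108*(-21 + 272) = 108*251 = 27108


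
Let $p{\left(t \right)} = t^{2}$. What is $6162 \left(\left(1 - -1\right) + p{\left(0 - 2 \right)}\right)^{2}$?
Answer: $221832$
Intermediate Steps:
$6162 \left(\left(1 - -1\right) + p{\left(0 - 2 \right)}\right)^{2} = 6162 \left(\left(1 - -1\right) + \left(0 - 2\right)^{2}\right)^{2} = 6162 \left(\left(1 + 1\right) + \left(-2\right)^{2}\right)^{2} = 6162 \left(2 + 4\right)^{2} = 6162 \cdot 6^{2} = 6162 \cdot 36 = 221832$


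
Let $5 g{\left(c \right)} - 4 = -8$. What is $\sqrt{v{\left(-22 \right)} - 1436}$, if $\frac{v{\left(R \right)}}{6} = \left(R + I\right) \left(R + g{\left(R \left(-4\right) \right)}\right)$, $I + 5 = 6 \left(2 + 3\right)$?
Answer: $\frac{4 i \sqrt{2885}}{5} \approx 42.97 i$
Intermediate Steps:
$g{\left(c \right)} = - \frac{4}{5}$ ($g{\left(c \right)} = \frac{4}{5} + \frac{1}{5} \left(-8\right) = \frac{4}{5} - \frac{8}{5} = - \frac{4}{5}$)
$I = 25$ ($I = -5 + 6 \left(2 + 3\right) = -5 + 6 \cdot 5 = -5 + 30 = 25$)
$v{\left(R \right)} = 6 \left(25 + R\right) \left(- \frac{4}{5} + R\right)$ ($v{\left(R \right)} = 6 \left(R + 25\right) \left(R - \frac{4}{5}\right) = 6 \left(25 + R\right) \left(- \frac{4}{5} + R\right)$)
$\sqrt{v{\left(-22 \right)} - 1436} = \sqrt{\left(-120 + 6 \left(-22\right)^{2} + \frac{726}{5} \left(-22\right)\right) - 1436} = \sqrt{\left(-120 + 6 \cdot 484 - \frac{15972}{5}\right) - 1436} = \sqrt{\left(-120 + 2904 - \frac{15972}{5}\right) - 1436} = \sqrt{- \frac{2052}{5} - 1436} = \sqrt{- \frac{9232}{5}} = \frac{4 i \sqrt{2885}}{5}$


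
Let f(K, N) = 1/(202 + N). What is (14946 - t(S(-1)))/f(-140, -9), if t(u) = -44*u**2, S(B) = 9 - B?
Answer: 3733778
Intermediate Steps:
(14946 - t(S(-1)))/f(-140, -9) = (14946 - (-44)*(9 - 1*(-1))**2)/(1/(202 - 9)) = (14946 - (-44)*(9 + 1)**2)/(1/193) = (14946 - (-44)*10**2)/(1/193) = (14946 - (-44)*100)*193 = (14946 - 1*(-4400))*193 = (14946 + 4400)*193 = 19346*193 = 3733778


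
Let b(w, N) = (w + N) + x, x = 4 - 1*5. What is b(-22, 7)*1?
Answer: -16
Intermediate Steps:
x = -1 (x = 4 - 5 = -1)
b(w, N) = -1 + N + w (b(w, N) = (w + N) - 1 = (N + w) - 1 = -1 + N + w)
b(-22, 7)*1 = (-1 + 7 - 22)*1 = -16*1 = -16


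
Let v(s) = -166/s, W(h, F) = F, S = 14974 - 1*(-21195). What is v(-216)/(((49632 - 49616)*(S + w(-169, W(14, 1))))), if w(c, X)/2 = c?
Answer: 83/61915968 ≈ 1.3405e-6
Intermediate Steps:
S = 36169 (S = 14974 + 21195 = 36169)
w(c, X) = 2*c
v(-216)/(((49632 - 49616)*(S + w(-169, W(14, 1))))) = (-166/(-216))/(((49632 - 49616)*(36169 + 2*(-169)))) = (-166*(-1/216))/((16*(36169 - 338))) = 83/(108*((16*35831))) = (83/108)/573296 = (83/108)*(1/573296) = 83/61915968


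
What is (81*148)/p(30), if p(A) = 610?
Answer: 5994/305 ≈ 19.652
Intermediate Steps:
(81*148)/p(30) = (81*148)/610 = 11988*(1/610) = 5994/305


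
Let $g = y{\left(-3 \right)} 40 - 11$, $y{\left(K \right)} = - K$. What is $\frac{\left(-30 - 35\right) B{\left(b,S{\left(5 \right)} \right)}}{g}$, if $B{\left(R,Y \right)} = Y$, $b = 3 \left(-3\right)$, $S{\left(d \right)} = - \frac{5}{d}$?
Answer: $\frac{65}{109} \approx 0.59633$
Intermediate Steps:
$b = -9$
$g = 109$ ($g = \left(-1\right) \left(-3\right) 40 - 11 = 3 \cdot 40 - 11 = 120 - 11 = 109$)
$\frac{\left(-30 - 35\right) B{\left(b,S{\left(5 \right)} \right)}}{g} = \frac{\left(-30 - 35\right) \left(- \frac{5}{5}\right)}{109} = - 65 \left(\left(-5\right) \frac{1}{5}\right) \frac{1}{109} = \left(-65\right) \left(-1\right) \frac{1}{109} = 65 \cdot \frac{1}{109} = \frac{65}{109}$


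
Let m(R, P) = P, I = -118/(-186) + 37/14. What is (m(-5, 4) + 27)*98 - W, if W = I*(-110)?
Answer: 2212423/651 ≈ 3398.5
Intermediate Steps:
I = 4267/1302 (I = -118*(-1/186) + 37*(1/14) = 59/93 + 37/14 = 4267/1302 ≈ 3.2773)
W = -234685/651 (W = (4267/1302)*(-110) = -234685/651 ≈ -360.50)
(m(-5, 4) + 27)*98 - W = (4 + 27)*98 - 1*(-234685/651) = 31*98 + 234685/651 = 3038 + 234685/651 = 2212423/651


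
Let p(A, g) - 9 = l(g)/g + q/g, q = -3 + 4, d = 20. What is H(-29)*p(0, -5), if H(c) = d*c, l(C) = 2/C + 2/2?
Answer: -25172/5 ≈ -5034.4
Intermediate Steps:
l(C) = 1 + 2/C (l(C) = 2/C + 2*(½) = 2/C + 1 = 1 + 2/C)
q = 1
p(A, g) = 9 + 1/g + (2 + g)/g² (p(A, g) = 9 + (((2 + g)/g)/g + 1/g) = 9 + ((2 + g)/g² + 1/g) = 9 + (1/g + (2 + g)/g²) = 9 + 1/g + (2 + g)/g²)
H(c) = 20*c
H(-29)*p(0, -5) = (20*(-29))*(9 + 2/(-5) + 2/(-5)²) = -580*(9 + 2*(-⅕) + 2*(1/25)) = -580*(9 - ⅖ + 2/25) = -580*217/25 = -25172/5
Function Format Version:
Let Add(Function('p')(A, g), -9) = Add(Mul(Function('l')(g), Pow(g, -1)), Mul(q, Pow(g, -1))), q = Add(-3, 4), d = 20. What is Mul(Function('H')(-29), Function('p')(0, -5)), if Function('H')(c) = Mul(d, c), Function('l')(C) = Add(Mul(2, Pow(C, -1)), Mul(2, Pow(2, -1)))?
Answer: Rational(-25172, 5) ≈ -5034.4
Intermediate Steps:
Function('l')(C) = Add(1, Mul(2, Pow(C, -1))) (Function('l')(C) = Add(Mul(2, Pow(C, -1)), Mul(2, Rational(1, 2))) = Add(Mul(2, Pow(C, -1)), 1) = Add(1, Mul(2, Pow(C, -1))))
q = 1
Function('p')(A, g) = Add(9, Pow(g, -1), Mul(Pow(g, -2), Add(2, g))) (Function('p')(A, g) = Add(9, Add(Mul(Mul(Pow(g, -1), Add(2, g)), Pow(g, -1)), Mul(1, Pow(g, -1)))) = Add(9, Add(Mul(Pow(g, -2), Add(2, g)), Pow(g, -1))) = Add(9, Add(Pow(g, -1), Mul(Pow(g, -2), Add(2, g)))) = Add(9, Pow(g, -1), Mul(Pow(g, -2), Add(2, g))))
Function('H')(c) = Mul(20, c)
Mul(Function('H')(-29), Function('p')(0, -5)) = Mul(Mul(20, -29), Add(9, Mul(2, Pow(-5, -1)), Mul(2, Pow(-5, -2)))) = Mul(-580, Add(9, Mul(2, Rational(-1, 5)), Mul(2, Rational(1, 25)))) = Mul(-580, Add(9, Rational(-2, 5), Rational(2, 25))) = Mul(-580, Rational(217, 25)) = Rational(-25172, 5)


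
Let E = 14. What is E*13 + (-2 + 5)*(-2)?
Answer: 176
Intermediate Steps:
E*13 + (-2 + 5)*(-2) = 14*13 + (-2 + 5)*(-2) = 182 + 3*(-2) = 182 - 6 = 176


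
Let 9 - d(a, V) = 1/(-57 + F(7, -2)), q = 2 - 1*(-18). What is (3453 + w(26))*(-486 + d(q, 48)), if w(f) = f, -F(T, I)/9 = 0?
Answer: -94587052/57 ≈ -1.6594e+6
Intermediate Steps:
F(T, I) = 0 (F(T, I) = -9*0 = 0)
q = 20 (q = 2 + 18 = 20)
d(a, V) = 514/57 (d(a, V) = 9 - 1/(-57 + 0) = 9 - 1/(-57) = 9 - 1*(-1/57) = 9 + 1/57 = 514/57)
(3453 + w(26))*(-486 + d(q, 48)) = (3453 + 26)*(-486 + 514/57) = 3479*(-27188/57) = -94587052/57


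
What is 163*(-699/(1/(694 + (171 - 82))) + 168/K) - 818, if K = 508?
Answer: -11330106257/127 ≈ -8.9213e+7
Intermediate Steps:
163*(-699/(1/(694 + (171 - 82))) + 168/K) - 818 = 163*(-699/(1/(694 + (171 - 82))) + 168/508) - 818 = 163*(-699/(1/(694 + 89)) + 168*(1/508)) - 818 = 163*(-699/(1/783) + 42/127) - 818 = 163*(-699/1/783 + 42/127) - 818 = 163*(-699*783 + 42/127) - 818 = 163*(-547317 + 42/127) - 818 = 163*(-69509217/127) - 818 = -11330002371/127 - 818 = -11330106257/127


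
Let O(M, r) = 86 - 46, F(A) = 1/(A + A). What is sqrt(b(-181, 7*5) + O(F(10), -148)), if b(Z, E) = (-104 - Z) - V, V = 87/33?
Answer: sqrt(13838)/11 ≈ 10.694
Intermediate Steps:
F(A) = 1/(2*A)
O(M, r) = 40
V = 29/11 (V = 87*(1/33) = 29/11 ≈ 2.6364)
b(Z, E) = -1173/11 - Z (b(Z, E) = (-104 - Z) - 1*29/11 = (-104 - Z) - 29/11 = -1173/11 - Z)
sqrt(b(-181, 7*5) + O(F(10), -148)) = sqrt((-1173/11 - 1*(-181)) + 40) = sqrt((-1173/11 + 181) + 40) = sqrt(818/11 + 40) = sqrt(1258/11) = sqrt(13838)/11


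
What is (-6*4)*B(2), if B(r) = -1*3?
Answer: 72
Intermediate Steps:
B(r) = -3
(-6*4)*B(2) = -6*4*(-3) = -24*(-3) = 72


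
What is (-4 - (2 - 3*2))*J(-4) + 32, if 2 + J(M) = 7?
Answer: 32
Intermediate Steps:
J(M) = 5 (J(M) = -2 + 7 = 5)
(-4 - (2 - 3*2))*J(-4) + 32 = (-4 - (2 - 3*2))*5 + 32 = (-4 - (2 - 6))*5 + 32 = (-4 - 1*(-4))*5 + 32 = (-4 + 4)*5 + 32 = 0*5 + 32 = 0 + 32 = 32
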